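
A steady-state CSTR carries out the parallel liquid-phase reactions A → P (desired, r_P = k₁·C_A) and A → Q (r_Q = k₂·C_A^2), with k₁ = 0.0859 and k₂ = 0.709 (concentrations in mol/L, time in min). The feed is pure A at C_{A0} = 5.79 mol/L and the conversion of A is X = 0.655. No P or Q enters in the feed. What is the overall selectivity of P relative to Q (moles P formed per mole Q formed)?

Exit C_A = C_{A0}(1−X) = 5.79×0.345 = 1.998 mol/L.
Rates in a CSTR are evaluated at the outlet concentration: r_P = 0.0859×1.998 = 0.1716, r_Q = 0.709×1.998^2 = 2.829.
Overall selectivity = C_P/C_Q = r_Pτ/(r_Qτ) = r_P/r_Q = 0.0607.

0.0607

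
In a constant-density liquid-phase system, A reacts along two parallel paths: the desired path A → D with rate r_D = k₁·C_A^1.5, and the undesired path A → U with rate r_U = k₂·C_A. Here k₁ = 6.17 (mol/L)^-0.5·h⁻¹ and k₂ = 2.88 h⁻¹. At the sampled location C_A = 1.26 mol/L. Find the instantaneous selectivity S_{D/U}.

2.40

S_{D/U} = r_D/r_U = (k₁·C_A^1.5)/(k₂·C_A) = (k₁/k₂)·C_A^0.5.
= (6.17×1.260^1.5) / (2.88×1.260) = 8.727/3.629 = 2.40.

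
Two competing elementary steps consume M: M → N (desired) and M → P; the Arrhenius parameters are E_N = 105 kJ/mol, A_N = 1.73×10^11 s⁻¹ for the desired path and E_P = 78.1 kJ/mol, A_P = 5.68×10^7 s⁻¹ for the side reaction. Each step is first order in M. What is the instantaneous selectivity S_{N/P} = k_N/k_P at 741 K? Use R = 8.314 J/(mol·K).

Since both paths have the same order in M, the concentration cancels and S_{N/P} = k_N/k_P = (A_N/A_P)·exp[(E_P−E_N)/(RT)].
(E_P−E_N)/(RT) = (78.1−105)×10³/(8.314×741) = -26900/6161 = -4.366.
k_N/k_P = (1.73×10^11/5.68×10^7)·exp(-4.366) = 3046 × 0.01270 = 38.7.

38.7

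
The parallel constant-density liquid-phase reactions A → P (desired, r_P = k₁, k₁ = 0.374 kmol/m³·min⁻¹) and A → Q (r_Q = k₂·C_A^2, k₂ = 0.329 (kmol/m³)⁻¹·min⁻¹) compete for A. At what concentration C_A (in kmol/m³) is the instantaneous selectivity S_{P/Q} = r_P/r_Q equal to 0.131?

2.95 kmol/m³

S_{P/Q} = (k₁/k₂)·C_A^-2 ⇒ C_A = (S·k₂/k₁)^(-0.5).
= (0.131×0.329/0.374)^(-0.5) = (0.1152)^(-0.5) = 2.95 kmol/m³.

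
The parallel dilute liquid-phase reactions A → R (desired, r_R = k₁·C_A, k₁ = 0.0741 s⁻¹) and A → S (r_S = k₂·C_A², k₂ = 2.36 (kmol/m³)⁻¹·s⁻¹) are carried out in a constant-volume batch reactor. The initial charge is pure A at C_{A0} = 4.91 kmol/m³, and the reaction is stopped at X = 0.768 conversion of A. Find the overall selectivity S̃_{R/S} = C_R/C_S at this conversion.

0.0121

C_A = C_{A0}(1−X) = 1.139 kmol/m³.
Along a PFR/batch, dC_R/dC_A = −r_R/(r_R+r_S) = −k₁/(k₁+k₂·C_A).
Integrating from C_{A0} to C_A: C_R = (0.0741/2.36)·ln[(0.0741+2.36·4.91)/(0.0741+2.36·1.14)] = 0.03140·ln(11.66/2.762) = 0.04522 kmol/m³.
C_S = (C_{A0}−C_A)−C_R = 3.726 kmol/m³; S̃_{R/S} = 0.04522/3.726 = 0.0121.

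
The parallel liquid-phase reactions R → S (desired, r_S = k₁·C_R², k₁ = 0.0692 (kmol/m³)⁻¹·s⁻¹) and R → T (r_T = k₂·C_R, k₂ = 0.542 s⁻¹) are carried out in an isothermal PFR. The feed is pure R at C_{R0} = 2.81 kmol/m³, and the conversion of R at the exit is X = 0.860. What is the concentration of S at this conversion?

C_R = C_{R0}(1−X) = 0.3934 kmol/m³.
Along a PFR/batch, dC_T/dC_R = −r_T/(r_S+r_T) = −k₂/(k₂+k₁·C_R).
Integrating from C_{R0} to C_R: C_T = (0.542/0.0692)·ln[(0.542+0.0692·2.81)/(0.542+0.0692·0.393)] = 7.832·ln(0.7365/0.5692) = 2.017 kmol/m³.
Then C_S = (C_{R0}−C_R) − C_T = 2.417 − 2.017 = 0.3992 kmol/m³.

0.399 kmol/m³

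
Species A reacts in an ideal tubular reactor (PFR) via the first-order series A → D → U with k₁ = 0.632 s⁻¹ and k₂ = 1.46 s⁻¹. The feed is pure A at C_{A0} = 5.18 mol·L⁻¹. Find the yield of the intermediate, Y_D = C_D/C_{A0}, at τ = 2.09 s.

0.168

The intermediate concentration in a first-order A→B→C sequence is C_D = k₁C_{A0}(e^(−k₁τ) − e^(−k₂τ))/(k₂−k₁).
e^(−k₁τ) = e^(−0.632×2.09) = e^(−1.321) = 0.2669; e^(−k₂τ) = e^(−3.051) = 0.04729.
C_D = 0.632×5.18/(1.46−0.632) × (0.2669−0.04729) = 3.954×0.2196 = 0.8683 mol·L⁻¹.
Y_D = C_D/C_{A0} = 0.8683/5.18 = 0.168.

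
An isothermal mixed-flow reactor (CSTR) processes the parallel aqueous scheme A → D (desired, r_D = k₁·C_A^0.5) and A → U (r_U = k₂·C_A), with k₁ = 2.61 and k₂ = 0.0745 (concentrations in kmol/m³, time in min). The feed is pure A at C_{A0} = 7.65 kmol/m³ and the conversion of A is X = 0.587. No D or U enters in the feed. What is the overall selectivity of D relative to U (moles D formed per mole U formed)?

Exit C_A = C_{A0}(1−X) = 7.65×0.413 = 3.159 kmol/m³.
A CSTR operates uniformly at the exit composition, giving r_D = 4.639 and r_U = 0.2354 (each k·C_A^n at C_A = 3.159).
Overall selectivity = C_D/C_U = r_Dτ/(r_Uτ) = r_D/r_U = 19.7.

19.7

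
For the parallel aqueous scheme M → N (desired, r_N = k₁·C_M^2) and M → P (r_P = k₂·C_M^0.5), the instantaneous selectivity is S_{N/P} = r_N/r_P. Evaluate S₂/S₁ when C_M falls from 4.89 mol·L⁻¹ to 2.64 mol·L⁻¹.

S_{N/P} = (k₁/k₂)·C_M^1.5, so S₂/S₁ = (C_{M,2}/C_{M,1})^1.5.
= (2.64/4.89)^1.5 = (0.5399)^1.5 = 0.397.
Selectivity toward N falls as C_M falls — high-concentration operation is favoured.

0.397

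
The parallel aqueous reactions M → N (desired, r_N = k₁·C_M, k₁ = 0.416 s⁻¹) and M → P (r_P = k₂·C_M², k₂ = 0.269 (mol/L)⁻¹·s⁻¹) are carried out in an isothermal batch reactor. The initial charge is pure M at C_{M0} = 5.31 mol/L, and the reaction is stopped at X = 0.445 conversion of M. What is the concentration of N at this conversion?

C_M = C_{M0}(1−X) = 2.947 mol/L.
Along a PFR/batch, dC_N/dC_M = −r_N/(r_N+r_P) = −k₁/(k₁+k₂·C_M).
Integrating from C_{M0} to C_M: C_N = (0.416/0.269)·ln[(0.416+0.269·5.31)/(0.416+0.269·2.95)] = 1.546·ln(1.844/1.209) = 0.6535 mol/L.

0.653 mol/L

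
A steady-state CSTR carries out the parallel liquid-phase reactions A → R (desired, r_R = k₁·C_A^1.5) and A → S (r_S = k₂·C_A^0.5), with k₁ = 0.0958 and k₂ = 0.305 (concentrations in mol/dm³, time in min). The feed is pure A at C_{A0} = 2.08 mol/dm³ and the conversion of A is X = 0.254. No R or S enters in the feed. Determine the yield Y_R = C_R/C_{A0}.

0.0832

Exit C_A = C_{A0}(1−X) = 2.08×0.746 = 1.552 mol/dm³.
In a CSTR the entire volume is at exit conditions, so r_R = 0.0958×1.552^1.5 = 0.1852 and r_S = 0.305×1.552^0.5 = 0.3799.
Fraction of consumed A going to R: r_R/(r_R+r_S) = 0.3277.
C_R = 0.3277·C_{A0}·X = 0.3277×2.08×0.254 = 0.173 mol/dm³; Y_R = C_R/C_{A0} = 0.0832.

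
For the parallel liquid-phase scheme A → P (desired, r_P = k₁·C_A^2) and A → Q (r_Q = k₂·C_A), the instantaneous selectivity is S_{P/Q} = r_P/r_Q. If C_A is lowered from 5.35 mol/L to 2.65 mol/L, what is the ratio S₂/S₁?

0.495

S_{P/Q} = (k₁/k₂)·C_A, so S₂/S₁ = (C_{A,2}/C_{A,1}).
= 2.65/5.35 = 0.495.
Selectivity toward P falls as C_A falls — high-concentration operation is favoured.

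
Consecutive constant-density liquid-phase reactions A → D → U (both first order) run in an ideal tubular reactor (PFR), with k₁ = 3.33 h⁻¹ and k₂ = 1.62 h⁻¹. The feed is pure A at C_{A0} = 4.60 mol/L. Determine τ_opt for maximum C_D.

0.421 h

Setting dC_D/dτ = 0 gives τ_opt = ln(k₂/k₁)/(k₂−k₁).
= ln(1.62/3.33)/(1.62−3.33) = ln(0.4865)/-1.710 = -0.7205/-1.710 = 0.421 h.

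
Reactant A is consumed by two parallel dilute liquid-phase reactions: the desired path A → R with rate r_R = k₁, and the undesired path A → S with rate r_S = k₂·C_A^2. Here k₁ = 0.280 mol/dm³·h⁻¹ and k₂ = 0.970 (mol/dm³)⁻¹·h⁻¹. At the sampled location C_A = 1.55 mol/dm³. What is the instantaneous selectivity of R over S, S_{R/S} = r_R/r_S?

S_{R/S} = r_R/r_S = (k₁)/(k₂·C_A^2) = (k₁/k₂)·C_A^-2.
= (0.280) / (0.970×1.550^2) = 0.2800/2.330 = 0.120.

0.120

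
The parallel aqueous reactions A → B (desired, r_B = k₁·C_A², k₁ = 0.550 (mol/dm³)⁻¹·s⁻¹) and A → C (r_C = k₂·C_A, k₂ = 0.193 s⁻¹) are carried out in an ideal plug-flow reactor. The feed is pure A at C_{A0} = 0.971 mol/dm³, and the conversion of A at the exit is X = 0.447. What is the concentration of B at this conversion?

0.294 mol/dm³

C_A = C_{A0}(1−X) = 0.5370 mol/dm³.
Along a PFR/batch, dC_C/dC_A = −r_C/(r_B+r_C) = −k₂/(k₂+k₁·C_A).
Integrating from C_{A0} to C_A: C_C = (0.193/0.550)·ln[(0.193+0.550·0.971)/(0.193+0.550·0.537)] = 0.3509·ln(0.7270/0.4883) = 0.1397 mol/dm³.
Then C_B = (C_{A0}−C_A) − C_C = 0.4340 − 0.1397 = 0.2944 mol/dm³.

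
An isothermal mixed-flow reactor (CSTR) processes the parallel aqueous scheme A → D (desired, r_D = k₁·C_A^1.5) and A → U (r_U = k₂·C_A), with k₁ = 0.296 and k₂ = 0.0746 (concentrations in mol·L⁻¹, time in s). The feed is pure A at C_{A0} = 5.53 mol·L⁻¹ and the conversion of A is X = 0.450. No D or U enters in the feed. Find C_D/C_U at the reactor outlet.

6.92

Exit C_A = C_{A0}(1−X) = 5.53×0.550 = 3.042 mol·L⁻¹.
A CSTR operates uniformly at the exit composition, giving r_D = 1.570 and r_U = 0.2269 (each k·C_A^n at C_A = 3.042).
Overall selectivity = C_D/C_U = r_Dτ/(r_Uτ) = r_D/r_U = 6.92.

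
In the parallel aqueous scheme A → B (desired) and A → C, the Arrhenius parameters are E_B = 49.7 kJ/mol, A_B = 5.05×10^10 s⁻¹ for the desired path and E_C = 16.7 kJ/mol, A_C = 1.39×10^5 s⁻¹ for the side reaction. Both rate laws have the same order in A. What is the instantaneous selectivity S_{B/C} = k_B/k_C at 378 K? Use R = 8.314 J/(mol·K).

10.00

k_B/k_C = (A_B/A_C)·exp[−(E_B−E_C)/(RT)] = (A_B/A_C)·exp[(E_C−E_B)/(RT)].
(E_C−E_B)/(RT) = (16.7−49.7)×10³/(8.314×378) = -33000/3143 = -10.50.
k_B/k_C = (5.05×10^10/1.39×10^5)·exp(-10.50) = 3.633×10^5 × 2.752×10^-5 = 10.00.
Since E_B > E_C, raising the temperature improves selectivity toward B.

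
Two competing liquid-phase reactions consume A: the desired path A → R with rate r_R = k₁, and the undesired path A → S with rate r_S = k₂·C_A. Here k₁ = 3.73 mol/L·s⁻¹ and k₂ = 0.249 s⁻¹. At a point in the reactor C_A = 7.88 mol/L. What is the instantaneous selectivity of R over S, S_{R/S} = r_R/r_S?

S_{R/S} = r_R/r_S = (k₁)/(k₂·C_A) = (k₁/k₂)·C_A⁻¹.
= (3.73) / (0.249×7.880) = 3.730/1.962 = 1.90.
The undesired path is higher order in A, so low C_A (CSTR or dilute feed) favours R.

1.90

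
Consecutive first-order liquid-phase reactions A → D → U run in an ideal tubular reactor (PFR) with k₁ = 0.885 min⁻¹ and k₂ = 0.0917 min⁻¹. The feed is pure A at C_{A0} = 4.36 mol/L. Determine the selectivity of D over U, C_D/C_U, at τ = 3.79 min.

3.47

For first-order series with pure A initially, C_D(τ) = k₁C_{A0}/(k₂−k₁)·(e^(−k₁τ) − e^(−k₂τ)).
e^(−k₁τ) = e^(−0.885×3.79) = e^(−3.354) = 0.03494; e^(−k₂τ) = e^(−0.3475) = 0.7064.
C_D = 0.885×4.36/(0.0917−0.885) × (0.03494−0.7064) = (-4.864)×(-0.6715) = 3.266 mol/L.
C_A = C_{A0}e^(−k₁τ) = 0.1523 mol/L, so C_U = C_{A0}−C_A−C_D = 0.9416 mol/L; C_D/C_U = 3.47.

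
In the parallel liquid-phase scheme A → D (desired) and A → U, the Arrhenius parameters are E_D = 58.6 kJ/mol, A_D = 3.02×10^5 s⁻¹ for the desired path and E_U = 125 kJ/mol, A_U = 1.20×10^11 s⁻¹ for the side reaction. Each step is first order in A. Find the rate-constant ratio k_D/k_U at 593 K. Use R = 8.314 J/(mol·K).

k_D/k_U = (A_D/A_U)·exp[−(E_D−E_U)/(RT)] = (A_D/A_U)·exp[(E_U−E_D)/(RT)].
(E_U−E_D)/(RT) = (125−58.6)×10³/(8.314×593) = 66400/4930 = 13.47.
k_D/k_U = (3.02×10^5/1.20×10^11)·exp(13.47) = 2.517×10^-6 × 7.065×10^5 = 1.78.

1.78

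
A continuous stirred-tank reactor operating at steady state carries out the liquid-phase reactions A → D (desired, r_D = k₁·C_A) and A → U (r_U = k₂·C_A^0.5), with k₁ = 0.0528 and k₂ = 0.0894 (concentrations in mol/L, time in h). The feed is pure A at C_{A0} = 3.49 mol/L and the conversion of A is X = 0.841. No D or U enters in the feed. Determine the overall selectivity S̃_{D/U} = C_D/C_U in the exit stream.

0.440

Exit C_A = C_{A0}(1−X) = 3.49×0.159 = 0.5549 mol/L.
A CSTR operates uniformly at the exit composition, giving r_D = 0.02930 and r_U = 0.06660 (each k·C_A^n at C_A = 0.5549).
Overall selectivity = C_D/C_U = r_Dτ/(r_Uτ) = r_D/r_U = 0.440.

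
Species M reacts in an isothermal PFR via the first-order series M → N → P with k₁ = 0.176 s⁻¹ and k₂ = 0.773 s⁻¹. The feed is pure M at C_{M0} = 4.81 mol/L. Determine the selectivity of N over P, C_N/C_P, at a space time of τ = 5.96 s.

Solving the coupled first-order balances gives C_N(τ) = [k₁/(k₂−k₁)]·C_{M0}·(e^(−k₁τ) − e^(−k₂τ)).
e^(−k₁τ) = e^(−0.176×5.96) = e^(−1.049) = 0.3503; e^(−k₂τ) = e^(−4.607) = 0.009981.
C_N = 0.176×4.81/(0.773−0.176) × (0.3503−0.009981) = 1.418×0.3403 = 0.4826 mol/L.
C_M = C_{M0}e^(−k₁τ) = 1.685 mol/L, so C_P = C_{M0}−C_M−C_N = 2.642 mol/L; C_N/C_P = 0.183.

0.183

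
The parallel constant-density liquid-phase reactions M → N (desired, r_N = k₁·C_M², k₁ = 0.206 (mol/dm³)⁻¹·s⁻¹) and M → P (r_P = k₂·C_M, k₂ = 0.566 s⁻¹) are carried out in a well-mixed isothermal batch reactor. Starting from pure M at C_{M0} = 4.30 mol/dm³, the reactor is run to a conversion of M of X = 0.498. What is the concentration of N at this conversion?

1.15 mol/dm³

C_M = C_{M0}(1−X) = 2.159 mol/dm³.
Along a PFR/batch, dC_P/dC_M = −r_P/(r_N+r_P) = −k₂/(k₂+k₁·C_M).
Integrating from C_{M0} to C_M: C_P = (0.566/0.206)·ln[(0.566+0.206·4.30)/(0.566+0.206·2.16)] = 2.748·ln(1.452/1.011) = 0.9951 mol/dm³.
Then C_N = (C_{M0}−C_M) − C_P = 2.141 − 0.9951 = 1.146 mol/dm³.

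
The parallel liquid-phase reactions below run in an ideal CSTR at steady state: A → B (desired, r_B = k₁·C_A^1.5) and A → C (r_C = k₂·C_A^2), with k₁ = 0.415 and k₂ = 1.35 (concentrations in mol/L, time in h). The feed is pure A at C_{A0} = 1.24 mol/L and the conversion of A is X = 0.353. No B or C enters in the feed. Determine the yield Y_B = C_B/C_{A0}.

0.0902

Exit C_A = C_{A0}(1−X) = 1.24×0.647 = 0.8023 mol/L.
A CSTR operates uniformly at the exit composition, giving r_B = 0.2982 and r_C = 0.8689 (each k·C_A^n at C_A = 0.8023).
Fraction of consumed A going to B: r_B/(r_B+r_C) = 0.2555.
C_B = 0.2555·C_{A0}·X = 0.2555×1.24×0.353 = 0.112 mol/L; Y_B = C_B/C_{A0} = 0.0902.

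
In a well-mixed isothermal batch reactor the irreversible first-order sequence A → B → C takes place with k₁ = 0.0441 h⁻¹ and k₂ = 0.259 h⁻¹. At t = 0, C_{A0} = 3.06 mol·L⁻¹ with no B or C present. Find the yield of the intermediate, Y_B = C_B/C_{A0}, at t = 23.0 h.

0.0739

For first-order series with pure A initially, C_B(t) = k₁C_{A0}/(k₂−k₁)·(e^(−k₁t) − e^(−k₂t)).
e^(−k₁t) = e^(−0.0441×23.0) = e^(−1.014) = 0.3627; e^(−k₂t) = e^(−5.957) = 0.002588.
C_B = 0.0441×3.06/(0.259−0.0441) × (0.3627−0.002588) = 0.6279×0.3601 = 0.2261 mol·L⁻¹.
Y_B = C_B/C_{A0} = 0.2261/3.06 = 0.0739.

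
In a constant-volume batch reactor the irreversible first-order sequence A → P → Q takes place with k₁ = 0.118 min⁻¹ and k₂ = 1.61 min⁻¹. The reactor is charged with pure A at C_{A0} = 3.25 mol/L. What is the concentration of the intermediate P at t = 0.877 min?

0.169 mol/L

For first-order series with pure A initially, C_P(t) = k₁C_{A0}/(k₂−k₁)·(e^(−k₁t) − e^(−k₂t)).
e^(−k₁t) = e^(−0.118×0.877) = e^(−0.1035) = 0.9017; e^(−k₂t) = e^(−1.412) = 0.2437.
C_P = 0.118×3.25/(1.61−0.118) × (0.9017−0.2437) = 0.2570×0.6580 = 0.1691 mol/L.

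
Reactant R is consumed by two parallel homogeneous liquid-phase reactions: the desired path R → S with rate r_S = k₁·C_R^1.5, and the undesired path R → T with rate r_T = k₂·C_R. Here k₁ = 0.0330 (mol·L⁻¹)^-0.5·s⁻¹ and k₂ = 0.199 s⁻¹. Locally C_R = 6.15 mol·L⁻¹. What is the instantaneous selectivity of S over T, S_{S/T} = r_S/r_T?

S_{S/T} = r_S/r_T = (k₁·C_R^1.5)/(k₂·C_R) = (k₁/k₂)·C_R^0.5.
= (0.0330×6.150^1.5) / (0.199×6.150) = 0.5033/1.224 = 0.411.

0.411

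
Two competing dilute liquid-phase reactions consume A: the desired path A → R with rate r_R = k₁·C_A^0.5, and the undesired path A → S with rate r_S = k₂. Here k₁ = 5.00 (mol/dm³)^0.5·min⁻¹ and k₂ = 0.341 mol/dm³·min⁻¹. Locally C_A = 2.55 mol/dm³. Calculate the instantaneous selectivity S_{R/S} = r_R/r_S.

23.4

S_{R/S} = r_R/r_S = (k₁·C_A^0.5)/(k₂) = (k₁/k₂)·C_A^0.5.
= (5.00×2.550^0.5) / (0.341) = 7.984/0.3410 = 23.4.
Since the desired path is higher order in A, keeping C_A high (PFR or concentrated feed) favours R.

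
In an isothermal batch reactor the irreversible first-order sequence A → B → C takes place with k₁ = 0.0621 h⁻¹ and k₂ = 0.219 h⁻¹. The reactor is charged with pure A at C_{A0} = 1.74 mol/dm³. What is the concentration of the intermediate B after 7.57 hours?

Solving the coupled first-order balances gives C_B(t) = [k₁/(k₂−k₁)]·C_{A0}·(e^(−k₁t) − e^(−k₂t)).
e^(−k₁t) = e^(−0.0621×7.57) = e^(−0.4701) = 0.6249; e^(−k₂t) = e^(−1.658) = 0.1906.
C_B = 0.0621×1.74/(0.219−0.0621) × (0.6249−0.1906) = 0.6887×0.4344 = 0.2992 mol/dm³.

0.299 mol/dm³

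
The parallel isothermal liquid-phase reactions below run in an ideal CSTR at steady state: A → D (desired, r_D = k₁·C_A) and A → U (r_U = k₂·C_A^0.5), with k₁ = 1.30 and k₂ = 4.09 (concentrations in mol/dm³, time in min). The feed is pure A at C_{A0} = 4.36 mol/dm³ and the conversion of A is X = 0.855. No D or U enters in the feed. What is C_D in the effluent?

Exit C_A = C_{A0}(1−X) = 4.36×0.145 = 0.6322 mol/dm³.
A CSTR operates uniformly at the exit composition, giving r_D = 0.8219 and r_U = 3.252 (each k·C_A^n at C_A = 0.6322).
Fraction of consumed A going to D: r_D/(r_D+r_U) = 0.2017.
C_D = 0.2017·C_{A0}·X = 0.2017×4.36×0.855 = 0.752 mol/dm³.

0.752 mol/dm³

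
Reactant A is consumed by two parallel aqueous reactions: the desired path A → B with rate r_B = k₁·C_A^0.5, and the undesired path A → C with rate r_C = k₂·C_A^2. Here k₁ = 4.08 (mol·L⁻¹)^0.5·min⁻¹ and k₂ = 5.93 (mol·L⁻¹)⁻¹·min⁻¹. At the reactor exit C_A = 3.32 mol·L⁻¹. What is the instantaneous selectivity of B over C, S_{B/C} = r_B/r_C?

0.114

S_{B/C} = r_B/r_C = (k₁·C_A^0.5)/(k₂·C_A^2) = (k₁/k₂)·C_A^-1.5.
= (4.08×3.320^0.5) / (5.93×3.320^2) = 7.434/65.36 = 0.114.
The undesired path is higher order in A, so low C_A (CSTR or dilute feed) favours B.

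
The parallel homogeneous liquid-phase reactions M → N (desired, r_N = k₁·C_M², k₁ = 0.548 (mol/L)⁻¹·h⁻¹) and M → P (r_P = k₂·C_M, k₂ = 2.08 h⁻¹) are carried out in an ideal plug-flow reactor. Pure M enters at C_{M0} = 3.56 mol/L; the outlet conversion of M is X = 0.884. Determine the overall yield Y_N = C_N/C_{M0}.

C_M = C_{M0}(1−X) = 0.4130 mol/L.
Along a PFR/batch, dC_P/dC_M = −r_P/(r_N+r_P) = −k₂/(k₂+k₁·C_M).
Integrating from C_{M0} to C_M: C_P = (2.08/0.548)·ln[(2.08+0.548·3.56)/(2.08+0.548·0.413)] = 3.796·ln(4.031/2.306) = 2.119 mol/L.
Then C_N = (C_{M0}−C_M) − C_P = 3.147 − 2.119 = 1.028 mol/L.
Y_N = C_N/C_{M0} = 1.028/3.56 = 0.289.

0.289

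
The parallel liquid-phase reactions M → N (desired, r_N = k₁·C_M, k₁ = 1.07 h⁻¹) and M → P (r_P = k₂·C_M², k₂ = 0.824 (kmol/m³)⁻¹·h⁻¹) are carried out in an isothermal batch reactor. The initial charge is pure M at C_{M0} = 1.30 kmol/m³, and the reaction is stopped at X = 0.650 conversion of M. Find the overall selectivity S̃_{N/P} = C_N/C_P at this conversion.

1.53

C_M = C_{M0}(1−X) = 0.4550 kmol/m³.
Along a PFR/batch, dC_N/dC_M = −r_N/(r_N+r_P) = −k₁/(k₁+k₂·C_M).
Integrating from C_{M0} to C_M: C_N = (1.07/0.824)·ln[(1.07+0.824·1.30)/(1.07+0.824·0.455)] = 1.299·ln(2.141/1.445) = 0.5107 kmol/m³.
C_P = (C_{M0}−C_M)−C_N = 0.3343 kmol/m³; S̃_{N/P} = 0.5107/0.3343 = 1.53.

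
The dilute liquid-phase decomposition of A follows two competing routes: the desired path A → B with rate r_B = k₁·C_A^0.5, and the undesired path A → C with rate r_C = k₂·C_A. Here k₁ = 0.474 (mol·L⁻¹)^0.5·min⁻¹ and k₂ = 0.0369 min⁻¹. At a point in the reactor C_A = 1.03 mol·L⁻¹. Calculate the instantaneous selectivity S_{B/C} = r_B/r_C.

12.7

S_{B/C} = r_B/r_C = (k₁·C_A^0.5)/(k₂·C_A) = (k₁/k₂)·C_A^-0.5.
= (0.474×1.030^0.5) / (0.0369×1.030) = 0.4811/0.03801 = 12.7.
The undesired path is higher order in A, so low C_A (CSTR or dilute feed) favours B.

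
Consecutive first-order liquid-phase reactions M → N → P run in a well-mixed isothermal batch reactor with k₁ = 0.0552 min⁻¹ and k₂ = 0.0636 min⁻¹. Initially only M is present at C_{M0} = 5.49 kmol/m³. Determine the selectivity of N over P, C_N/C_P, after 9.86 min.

2.60

The intermediate concentration in a first-order A→B→C sequence is C_N = k₁C_{M0}(e^(−k₁t) − e^(−k₂t))/(k₂−k₁).
e^(−k₁t) = e^(−0.0552×9.86) = e^(−0.5443) = 0.5803; e^(−k₂t) = e^(−0.6271) = 0.5341.
C_N = 0.0552×5.49/(0.0636−0.0552) × (0.5803−0.5341) = 36.08×0.04612 = 1.664 kmol/m³.
C_M = C_{M0}e^(−k₁t) = 3.186 kmol/m³, so C_P = C_{M0}−C_M−C_N = 0.6404 kmol/m³; C_N/C_P = 2.60.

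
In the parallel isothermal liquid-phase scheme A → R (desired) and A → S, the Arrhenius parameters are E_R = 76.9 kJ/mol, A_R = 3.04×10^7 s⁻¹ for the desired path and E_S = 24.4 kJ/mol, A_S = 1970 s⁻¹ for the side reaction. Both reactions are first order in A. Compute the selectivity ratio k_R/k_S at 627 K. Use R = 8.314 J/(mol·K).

0.652

k_R/k_S = (A_R/A_S)·exp[−(E_R−E_S)/(RT)] = (A_R/A_S)·exp[(E_S−E_R)/(RT)].
(E_S−E_R)/(RT) = (24.4−76.9)×10³/(8.314×627) = -52500/5213 = -10.07.
k_R/k_S = (3.04×10^7/1970)·exp(-10.07) = 15431 × 4.228×10^-5 = 0.652.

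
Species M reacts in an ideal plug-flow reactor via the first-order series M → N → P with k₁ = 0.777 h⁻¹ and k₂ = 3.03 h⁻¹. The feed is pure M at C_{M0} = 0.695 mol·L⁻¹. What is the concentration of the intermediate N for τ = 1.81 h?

0.0577 mol·L⁻¹

For first-order series with pure M initially, C_N(τ) = k₁C_{M0}/(k₂−k₁)·(e^(−k₁τ) − e^(−k₂τ)).
e^(−k₁τ) = e^(−0.777×1.81) = e^(−1.406) = 0.2450; e^(−k₂τ) = e^(−5.484) = 0.004151.
C_N = 0.777×0.695/(3.03−0.777) × (0.2450−0.004151) = 0.2397×0.2409 = 0.05774 mol·L⁻¹.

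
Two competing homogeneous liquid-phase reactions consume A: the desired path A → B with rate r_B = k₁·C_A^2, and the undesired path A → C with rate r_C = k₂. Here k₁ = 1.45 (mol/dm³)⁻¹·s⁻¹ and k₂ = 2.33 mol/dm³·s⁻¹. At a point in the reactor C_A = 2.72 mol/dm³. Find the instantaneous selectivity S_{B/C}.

4.60

S_{B/C} = r_B/r_C = (k₁·C_A^2)/(k₂) = (k₁/k₂)·C_A^2.
= (1.45×2.720^2) / (2.33) = 10.73/2.330 = 4.60.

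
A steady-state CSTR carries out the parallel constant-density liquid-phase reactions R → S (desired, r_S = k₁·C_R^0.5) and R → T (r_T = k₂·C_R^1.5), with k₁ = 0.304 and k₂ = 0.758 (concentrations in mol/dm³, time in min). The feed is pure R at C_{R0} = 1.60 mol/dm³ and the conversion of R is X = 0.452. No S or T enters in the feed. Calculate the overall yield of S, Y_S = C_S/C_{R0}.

Exit C_R = C_{R0}(1−X) = 1.60×0.548 = 0.8768 mol/dm³.
Rates in a CSTR are evaluated at the outlet concentration: r_S = 0.304×0.8768^0.5 = 0.2847, r_T = 0.758×0.8768^1.5 = 0.6223.
Fraction of consumed R going to S: r_S/(r_S+r_T) = 0.3139.
C_S = 0.3139·C_{R0}·X = 0.3139×1.60×0.452 = 0.227 mol/dm³; Y_S = C_S/C_{R0} = 0.142.

0.142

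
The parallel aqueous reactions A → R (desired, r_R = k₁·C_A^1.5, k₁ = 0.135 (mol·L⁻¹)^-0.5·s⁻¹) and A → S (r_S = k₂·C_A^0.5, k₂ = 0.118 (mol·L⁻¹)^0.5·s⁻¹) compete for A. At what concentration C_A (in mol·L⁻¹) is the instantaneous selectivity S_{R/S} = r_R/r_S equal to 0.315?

0.275 mol·L⁻¹

S_{R/S} = (k₁/k₂)·C_A ⇒ C_A = S·k₂/k₁.
= 0.315×0.118/0.135 = 0.275 mol·L⁻¹.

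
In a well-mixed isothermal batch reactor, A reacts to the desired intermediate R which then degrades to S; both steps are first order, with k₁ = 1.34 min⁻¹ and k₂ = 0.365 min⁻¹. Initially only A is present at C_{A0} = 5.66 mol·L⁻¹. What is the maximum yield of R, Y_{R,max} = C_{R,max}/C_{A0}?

0.615

For a first-order series the maximum intermediate yield is C_{R,max}/C_{A0} = (k₁/k₂)^[k₂/(k₂−k₁)].
= (1.34/0.365)^(0.365/(0.365−1.34)) = (3.671)^(-0.3744) = 0.6146.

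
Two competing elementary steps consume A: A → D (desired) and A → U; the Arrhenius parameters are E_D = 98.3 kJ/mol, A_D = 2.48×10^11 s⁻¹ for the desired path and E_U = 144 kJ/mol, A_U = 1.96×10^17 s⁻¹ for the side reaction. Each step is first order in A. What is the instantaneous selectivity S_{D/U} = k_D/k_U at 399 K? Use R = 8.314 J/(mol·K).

k_D/k_U = (A_D/A_U)·exp[−(E_D−E_U)/(RT)] = (A_D/A_U)·exp[(E_U−E_D)/(RT)].
(E_U−E_D)/(RT) = (144−98.3)×10³/(8.314×399) = 45700/3317 = 13.78.
k_D/k_U = (2.48×10^11/1.96×10^17)·exp(13.78) = 1.265×10^-6 × 9.616×10^5 = 1.22.
Since E_D < E_U, lowering the temperature improves selectivity toward D.

1.22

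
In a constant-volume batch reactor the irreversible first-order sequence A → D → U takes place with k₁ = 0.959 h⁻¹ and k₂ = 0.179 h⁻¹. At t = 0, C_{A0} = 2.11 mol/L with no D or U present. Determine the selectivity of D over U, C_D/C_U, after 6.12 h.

0.691

Solving the coupled first-order balances gives C_D(t) = [k₁/(k₂−k₁)]·C_{A0}·(e^(−k₁t) − e^(−k₂t)).
e^(−k₁t) = e^(−0.959×6.12) = e^(−5.869) = 0.002825; e^(−k₂t) = e^(−1.095) = 0.3344.
C_D = 0.959×2.11/(0.179−0.959) × (0.002825−0.3344) = (-2.594)×(-0.3316) = 0.8601 mol/L.
C_A = C_{A0}e^(−k₁t) = 0.005962 mol/L, so C_U = C_{A0}−C_A−C_D = 1.244 mol/L; C_D/C_U = 0.691.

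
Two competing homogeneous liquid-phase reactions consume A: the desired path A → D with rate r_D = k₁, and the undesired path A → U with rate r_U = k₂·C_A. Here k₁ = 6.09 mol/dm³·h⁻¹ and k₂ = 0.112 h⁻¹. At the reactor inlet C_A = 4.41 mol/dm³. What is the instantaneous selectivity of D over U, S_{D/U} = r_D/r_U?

12.3

S_{D/U} = r_D/r_U = (k₁)/(k₂·C_A) = (k₁/k₂)·C_A⁻¹.
= (6.09) / (0.112×4.410) = 6.090/0.4939 = 12.3.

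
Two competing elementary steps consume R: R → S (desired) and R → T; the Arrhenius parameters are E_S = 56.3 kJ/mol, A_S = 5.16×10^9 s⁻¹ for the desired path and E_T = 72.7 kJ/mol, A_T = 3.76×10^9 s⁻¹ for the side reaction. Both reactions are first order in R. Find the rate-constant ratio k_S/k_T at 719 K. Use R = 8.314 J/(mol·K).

With equal orders, S_{S/T} = k_S/k_T = (A_S/A_T)·exp[(E_T−E_S)/(RT)].
(E_T−E_S)/(RT) = (72.7−56.3)×10³/(8.314×719) = 16400/5978 = 2.743.
k_S/k_T = (5.16×10^9/3.76×10^9)·exp(2.743) = 1.372 × 15.54 = 21.3.
Since E_S < E_T, lowering the temperature improves selectivity toward S.

21.3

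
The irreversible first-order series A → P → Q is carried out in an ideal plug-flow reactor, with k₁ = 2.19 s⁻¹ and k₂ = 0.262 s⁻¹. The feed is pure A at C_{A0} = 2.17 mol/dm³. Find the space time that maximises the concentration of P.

1.10 s

For first-order series the maximum of C_P occurs at τ_opt = ln(k₂/k₁)/(k₂−k₁).
= ln(0.262/2.19)/(0.262−2.19) = ln(0.1196)/-1.928 = -2.123/-1.928 = 1.10 s.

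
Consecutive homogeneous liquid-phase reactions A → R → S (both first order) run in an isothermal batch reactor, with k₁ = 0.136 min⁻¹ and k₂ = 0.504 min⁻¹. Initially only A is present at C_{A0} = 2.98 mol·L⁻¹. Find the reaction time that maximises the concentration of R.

The intermediate peaks when r₁ = r₂, i.e. k₁e^(−k₁t) = k₂e^(−k₂t), giving t_opt = ln(k₂/k₁)/(k₂−k₁).
= ln(0.504/0.136)/(0.504−0.136) = ln(3.706)/0.3680 = 1.310/0.3680 = 3.56 min.

3.56 min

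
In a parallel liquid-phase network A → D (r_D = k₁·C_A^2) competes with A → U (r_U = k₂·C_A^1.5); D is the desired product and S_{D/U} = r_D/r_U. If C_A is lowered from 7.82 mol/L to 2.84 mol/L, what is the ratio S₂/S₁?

S_{D/U} = (k₁/k₂)·C_A^0.5, so S₂/S₁ = (C_{A,2}/C_{A,1})^0.5.
= (2.84/7.82)^0.5 = (0.3632)^0.5 = 0.603.
Selectivity toward D falls as C_A falls — high-concentration operation is favoured.

0.603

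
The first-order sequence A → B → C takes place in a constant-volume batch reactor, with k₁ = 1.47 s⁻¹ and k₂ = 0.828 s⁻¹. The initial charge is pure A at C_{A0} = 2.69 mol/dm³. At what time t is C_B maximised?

0.894 s

The intermediate peaks when r₁ = r₂, i.e. k₁e^(−k₁t) = k₂e^(−k₂t), giving t_opt = ln(k₂/k₁)/(k₂−k₁).
= ln(0.828/1.47)/(0.828−1.47) = ln(0.5633)/-0.6420 = -0.5740/-0.6420 = 0.894 s.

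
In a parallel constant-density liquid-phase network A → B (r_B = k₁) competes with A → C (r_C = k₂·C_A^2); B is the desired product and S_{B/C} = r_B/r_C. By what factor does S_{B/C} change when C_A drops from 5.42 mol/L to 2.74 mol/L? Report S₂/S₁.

3.91

S_{B/C} = (k₁/k₂)·C_A^-2, so S₂/S₁ = (C_{A,2}/C_{A,1})^-2.
= (2.74/5.42)^(-2) = (0.5055)^(-2) = 3.91.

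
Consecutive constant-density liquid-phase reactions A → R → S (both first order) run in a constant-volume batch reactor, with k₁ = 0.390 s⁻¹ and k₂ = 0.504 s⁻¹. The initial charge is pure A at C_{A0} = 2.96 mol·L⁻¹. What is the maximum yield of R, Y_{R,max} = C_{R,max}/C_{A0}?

0.322

For a first-order series the maximum intermediate yield is C_{R,max}/C_{A0} = (k₁/k₂)^[k₂/(k₂−k₁)].
= (0.390/0.504)^(0.504/(0.504−0.390)) = (0.7738)^(4.421) = 0.3218.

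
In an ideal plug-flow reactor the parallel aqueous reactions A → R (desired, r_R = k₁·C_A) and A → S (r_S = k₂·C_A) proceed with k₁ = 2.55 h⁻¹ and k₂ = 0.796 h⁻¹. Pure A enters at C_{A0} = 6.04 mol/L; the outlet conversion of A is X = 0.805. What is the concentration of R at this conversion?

3.71 mol/L

C_A = C_{A0}(1−X) = 1.178 mol/L.
Both paths are first order in A, so the instantaneous fraction to R is constant: dC_R/d(−C_A) = k₁/(k₁+k₂) = 0.7621.
C_R = 0.7621·(C_{A0}−C_A) = 0.7621×4.862 = 3.71 mol/L.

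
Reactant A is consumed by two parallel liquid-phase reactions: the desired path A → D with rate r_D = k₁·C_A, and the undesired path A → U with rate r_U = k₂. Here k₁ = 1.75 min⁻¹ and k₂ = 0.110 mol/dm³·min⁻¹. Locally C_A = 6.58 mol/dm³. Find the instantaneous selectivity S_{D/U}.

S_{D/U} = r_D/r_U = (k₁·C_A)/(k₂) = (k₁/k₂)·C_A.
= (1.75×6.580) / (0.110) = 11.52/0.1100 = 105.

105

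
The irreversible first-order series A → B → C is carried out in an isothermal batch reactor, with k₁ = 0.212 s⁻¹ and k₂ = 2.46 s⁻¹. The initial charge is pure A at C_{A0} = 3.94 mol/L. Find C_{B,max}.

0.269 mol/L

Evaluating C_B at t_opt = ln(k₂/k₁)/(k₂−k₁) gives C_{B,max}/C_{A0} = (k₁/k₂)^[k₂/(k₂−k₁)].
= (0.212/2.46)^(2.46/(2.46−0.212)) = (0.08618)^(1.094) = 0.06839.
C_{B,max} = 0.06839×3.94 = 0.269 mol/L.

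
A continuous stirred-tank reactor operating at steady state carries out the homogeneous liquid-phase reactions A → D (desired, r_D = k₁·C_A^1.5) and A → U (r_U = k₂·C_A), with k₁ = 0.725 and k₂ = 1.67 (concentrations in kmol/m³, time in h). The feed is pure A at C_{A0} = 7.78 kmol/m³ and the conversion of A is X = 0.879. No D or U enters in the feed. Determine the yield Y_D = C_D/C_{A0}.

Exit C_A = C_{A0}(1−X) = 7.78×0.121 = 0.9414 kmol/m³.
A CSTR operates uniformly at the exit composition, giving r_D = 0.6622 and r_U = 1.572 (each k·C_A^n at C_A = 0.9414).
Fraction of consumed A going to D: r_D/(r_D+r_U) = 0.2964.
C_D = 0.2964·C_{A0}·X = 0.2964×7.78×0.879 = 2.03 kmol/m³; Y_D = C_D/C_{A0} = 0.261.

0.261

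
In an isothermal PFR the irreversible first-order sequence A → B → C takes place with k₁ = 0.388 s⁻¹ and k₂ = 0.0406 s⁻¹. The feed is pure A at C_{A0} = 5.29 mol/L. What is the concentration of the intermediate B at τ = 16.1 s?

The intermediate concentration in a first-order A→B→C sequence is C_B = k₁C_{A0}(e^(−k₁τ) − e^(−k₂τ))/(k₂−k₁).
e^(−k₁τ) = e^(−0.388×16.1) = e^(−6.247) = 0.001937; e^(−k₂τ) = e^(−0.6537) = 0.5201.
C_B = 0.388×5.29/(0.0406−0.388) × (0.001937−0.5201) = (-5.908)×(-0.5182) = 3.062 mol/L.

3.06 mol/L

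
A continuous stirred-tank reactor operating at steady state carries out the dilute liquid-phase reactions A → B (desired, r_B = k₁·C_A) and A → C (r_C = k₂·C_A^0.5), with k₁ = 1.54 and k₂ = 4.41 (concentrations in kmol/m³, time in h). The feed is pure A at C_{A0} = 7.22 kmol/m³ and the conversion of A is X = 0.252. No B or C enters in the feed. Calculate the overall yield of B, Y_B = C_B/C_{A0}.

Exit C_A = C_{A0}(1−X) = 7.22×0.748 = 5.401 kmol/m³.
Rates in a CSTR are evaluated at the outlet concentration: r_B = 1.54×5.401 = 8.317, r_C = 4.41×5.401^0.5 = 10.25.
Fraction of consumed A going to B: r_B/(r_B+r_C) = 0.4480.
C_B = 0.4480·C_{A0}·X = 0.4480×7.22×0.252 = 0.815 kmol/m³; Y_B = C_B/C_{A0} = 0.113.

0.113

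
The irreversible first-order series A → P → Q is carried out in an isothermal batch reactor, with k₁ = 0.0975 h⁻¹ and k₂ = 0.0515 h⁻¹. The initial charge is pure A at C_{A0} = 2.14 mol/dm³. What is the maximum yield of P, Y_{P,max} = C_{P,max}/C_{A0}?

0.489

Evaluating C_P at t_opt = ln(k₂/k₁)/(k₂−k₁) gives C_{P,max}/C_{A0} = (k₁/k₂)^[k₂/(k₂−k₁)].
= (0.0975/0.0515)^(0.0515/(0.0515−0.0975)) = (1.893)^(-1.120) = 0.4894.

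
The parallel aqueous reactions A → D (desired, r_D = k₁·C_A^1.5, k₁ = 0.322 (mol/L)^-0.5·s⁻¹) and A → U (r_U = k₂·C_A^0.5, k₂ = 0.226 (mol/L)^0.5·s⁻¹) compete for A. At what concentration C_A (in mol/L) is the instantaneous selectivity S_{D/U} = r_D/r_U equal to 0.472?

0.331 mol/L

S_{D/U} = (k₁/k₂)·C_A ⇒ C_A = S·k₂/k₁.
= 0.472×0.226/0.322 = 0.331 mol/L.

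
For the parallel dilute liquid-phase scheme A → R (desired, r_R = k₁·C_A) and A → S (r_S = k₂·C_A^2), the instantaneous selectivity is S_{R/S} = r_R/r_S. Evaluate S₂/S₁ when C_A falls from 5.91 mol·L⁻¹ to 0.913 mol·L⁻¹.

S_{R/S} = (k₁/k₂)·C_A⁻¹, so S₂/S₁ = (C_{A,2}/C_{A,1})⁻¹.
= 5.91/0.913 = 6.47.
Selectivity toward R rises as C_A falls — low-concentration operation is favoured.

6.47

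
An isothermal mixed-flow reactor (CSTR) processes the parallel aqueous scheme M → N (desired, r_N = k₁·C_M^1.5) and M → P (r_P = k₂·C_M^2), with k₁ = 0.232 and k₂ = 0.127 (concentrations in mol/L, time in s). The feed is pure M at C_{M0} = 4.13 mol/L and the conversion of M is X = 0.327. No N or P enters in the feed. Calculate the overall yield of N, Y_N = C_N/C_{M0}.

0.171

Exit C_M = C_{M0}(1−X) = 4.13×0.673 = 2.779 mol/L.
Rates in a CSTR are evaluated at the outlet concentration: r_N = 0.232×2.779^1.5 = 1.075, r_P = 0.127×2.779^2 = 0.9811.
Fraction of consumed M going to N: r_N/(r_N+r_P) = 0.5228.
C_N = 0.5228·C_{M0}·X = 0.5228×4.13×0.327 = 0.706 mol/L; Y_N = C_N/C_{M0} = 0.171.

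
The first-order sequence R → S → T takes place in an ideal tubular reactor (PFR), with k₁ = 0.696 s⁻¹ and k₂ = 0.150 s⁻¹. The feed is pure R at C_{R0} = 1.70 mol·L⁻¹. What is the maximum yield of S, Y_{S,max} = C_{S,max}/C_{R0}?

0.656

For a first-order series the maximum intermediate yield is C_{S,max}/C_{R0} = (k₁/k₂)^[k₂/(k₂−k₁)].
= (0.696/0.150)^(0.150/(0.150−0.696)) = (4.640)^(-0.2747) = 0.6560.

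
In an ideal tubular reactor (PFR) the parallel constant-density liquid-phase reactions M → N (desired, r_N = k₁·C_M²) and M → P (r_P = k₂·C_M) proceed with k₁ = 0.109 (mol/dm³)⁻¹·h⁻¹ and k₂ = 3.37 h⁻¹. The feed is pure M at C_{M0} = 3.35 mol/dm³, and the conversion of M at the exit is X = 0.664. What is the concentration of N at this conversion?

C_M = C_{M0}(1−X) = 1.126 mol/dm³.
Along a PFR/batch, dC_P/dC_M = −r_P/(r_N+r_P) = −k₂/(k₂+k₁·C_M).
Integrating from C_{M0} to C_M: C_P = (3.37/0.109)·ln[(3.37+0.109·3.35)/(3.37+0.109·1.13)] = 30.92·ln(3.735/3.493) = 2.075 mol/dm³.
Then C_N = (C_{M0}−C_M) − C_P = 2.224 − 2.075 = 0.1494 mol/dm³.

0.149 mol/dm³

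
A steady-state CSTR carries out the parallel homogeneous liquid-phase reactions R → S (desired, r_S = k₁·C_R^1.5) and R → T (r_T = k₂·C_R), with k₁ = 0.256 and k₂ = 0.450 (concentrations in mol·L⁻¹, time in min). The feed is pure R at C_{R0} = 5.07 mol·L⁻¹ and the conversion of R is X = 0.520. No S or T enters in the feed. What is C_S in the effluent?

1.24 mol·L⁻¹

Exit C_R = C_{R0}(1−X) = 5.07×0.480 = 2.434 mol·L⁻¹.
Rates in a CSTR are evaluated at the outlet concentration: r_S = 0.256×2.434^1.5 = 0.9719, r_T = 0.450×2.434 = 1.095.
Fraction of consumed R going to S: r_S/(r_S+r_T) = 0.4702.
C_S = 0.4702·C_{R0}·X = 0.4702×5.07×0.520 = 1.24 mol·L⁻¹.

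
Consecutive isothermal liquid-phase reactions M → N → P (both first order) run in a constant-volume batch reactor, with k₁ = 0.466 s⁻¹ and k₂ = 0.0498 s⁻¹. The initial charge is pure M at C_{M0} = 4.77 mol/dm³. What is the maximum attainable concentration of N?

For a first-order series the maximum intermediate yield is C_{N,max}/C_{M0} = (k₁/k₂)^[k₂/(k₂−k₁)].
= (0.466/0.0498)^(0.0498/(0.0498−0.466)) = (9.357)^(-0.1197) = 0.7652.
C_{N,max} = 0.7652×4.77 = 3.65 mol/dm³.

3.65 mol/dm³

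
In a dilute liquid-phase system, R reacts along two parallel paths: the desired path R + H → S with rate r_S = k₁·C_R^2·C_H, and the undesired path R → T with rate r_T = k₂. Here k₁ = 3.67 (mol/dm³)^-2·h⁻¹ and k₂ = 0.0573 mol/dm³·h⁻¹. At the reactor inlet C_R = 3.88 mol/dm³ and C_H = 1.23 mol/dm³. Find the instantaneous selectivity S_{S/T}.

S_{S/T} = r_S/r_T = (k₁·C_R^2·C_H)/(k₂) = (k₁/k₂)·C_R^2·C_H.
= (3.67×3.880^2×1.230) / (0.0573) = 67.96/0.05730 = 1186.
Since the desired path is higher order in R, keeping C_R high (PFR or concentrated feed) favours S.

1186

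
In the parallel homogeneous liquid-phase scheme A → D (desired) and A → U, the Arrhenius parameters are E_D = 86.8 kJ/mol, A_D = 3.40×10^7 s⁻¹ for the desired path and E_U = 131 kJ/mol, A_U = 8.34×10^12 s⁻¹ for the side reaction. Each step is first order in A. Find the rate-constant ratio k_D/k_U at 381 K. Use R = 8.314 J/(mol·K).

k_D/k_U = (A_D/A_U)·exp[−(E_D−E_U)/(RT)] = (A_D/A_U)·exp[(E_U−E_D)/(RT)].
(E_U−E_D)/(RT) = (131−86.8)×10³/(8.314×381) = 44200/3168 = 13.95.
k_D/k_U = (3.40×10^7/8.34×10^12)·exp(13.95) = 4.077×10^-6 × 1.148×10^6 = 4.68.

4.68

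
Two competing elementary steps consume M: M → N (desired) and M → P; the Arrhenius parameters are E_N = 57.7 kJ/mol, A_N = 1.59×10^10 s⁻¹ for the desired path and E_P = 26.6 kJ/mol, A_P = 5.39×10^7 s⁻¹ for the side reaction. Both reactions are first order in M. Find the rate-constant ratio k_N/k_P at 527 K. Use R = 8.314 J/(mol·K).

k_N/k_P = (A_N/A_P)·exp[−(E_N−E_P)/(RT)] = (A_N/A_P)·exp[(E_P−E_N)/(RT)].
(E_P−E_N)/(RT) = (26.6−57.7)×10³/(8.314×527) = -31100/4381 = -7.098.
k_N/k_P = (1.59×10^10/5.39×10^7)·exp(-7.098) = 295.0 × 8.267×10^-4 = 0.244.

0.244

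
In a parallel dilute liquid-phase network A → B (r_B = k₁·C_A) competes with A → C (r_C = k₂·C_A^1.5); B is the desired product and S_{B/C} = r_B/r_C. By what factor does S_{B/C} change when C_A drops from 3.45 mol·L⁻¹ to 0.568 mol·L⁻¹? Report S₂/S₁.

2.46

S_{B/C} = (k₁/k₂)·C_A^-0.5, so S₂/S₁ = (C_{A,2}/C_{A,1})^-0.5.
= (0.568/3.45)^(-0.5) = (0.1646)^(-0.5) = 2.46.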